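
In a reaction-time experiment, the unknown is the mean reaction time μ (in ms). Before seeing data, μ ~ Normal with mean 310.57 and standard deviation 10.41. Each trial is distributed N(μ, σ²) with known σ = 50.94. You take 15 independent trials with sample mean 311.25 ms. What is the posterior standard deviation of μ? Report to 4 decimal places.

For Normal data with known variance σ², a Normal(μ₀, σ₀²) prior on μ is conjugate. Posterior precision = 1/σ₀² + n/σ²; posterior mean is the precision-weighted average of μ₀ and x̄.
σ₀² = 10.41² = 108.3681, σ² = 50.94² = 2594.8836; σ² + n·σ₀² = 2594.8836 + 15·108.3681 = 4220.4051.
Posterior precision = 1/σ₀² + n/σ² = 1/108.3681 + 15/2594.8836 = (σ² + n·σ₀²)/(σ₀²σ²) = 4220.4051/(108.3681·2594.8836); posterior variance σₙ² = σ₀²σ²/(σ² + n·σ₀²) = 108.3681·2594.8836/4220.4051 = 66.629292.
Posterior SD = √σₙ² = √(108.3681·2594.8836/4220.4051) = 8.1627.

8.1627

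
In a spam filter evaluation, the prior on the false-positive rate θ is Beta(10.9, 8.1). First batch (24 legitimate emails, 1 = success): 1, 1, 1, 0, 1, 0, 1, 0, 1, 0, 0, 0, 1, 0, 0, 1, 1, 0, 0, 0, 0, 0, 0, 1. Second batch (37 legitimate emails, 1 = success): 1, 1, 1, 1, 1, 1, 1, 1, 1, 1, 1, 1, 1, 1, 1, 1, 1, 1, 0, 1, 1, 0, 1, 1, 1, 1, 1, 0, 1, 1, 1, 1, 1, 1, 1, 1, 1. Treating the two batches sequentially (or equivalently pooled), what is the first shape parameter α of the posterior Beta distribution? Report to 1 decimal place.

The Beta prior is conjugate to a Binomial/Bernoulli likelihood; the update adds successes to α and failures to β.
After batch 1: Beta(10.9+10, 8.1+14) = Beta(20.9, 22.1).
After batch 2: Beta(20.9+34, 22.1+3) = Beta(54.9, 25.1).
Posterior α = 54.9.

54.9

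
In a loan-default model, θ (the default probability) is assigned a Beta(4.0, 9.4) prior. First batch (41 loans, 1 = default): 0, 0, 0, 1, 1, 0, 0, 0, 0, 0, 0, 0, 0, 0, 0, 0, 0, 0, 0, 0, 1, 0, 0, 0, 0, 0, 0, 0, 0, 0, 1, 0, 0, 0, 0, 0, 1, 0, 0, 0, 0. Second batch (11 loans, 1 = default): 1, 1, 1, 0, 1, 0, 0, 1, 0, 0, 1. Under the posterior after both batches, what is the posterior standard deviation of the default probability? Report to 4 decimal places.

The Beta prior is conjugate to a Binomial/Bernoulli likelihood; the update adds successes to α and failures to β.
After batch 1: Beta(4.0+5, 9.4+36) = Beta(9.0, 45.4).
After batch 2: Beta(9.0+6, 45.4+5) = Beta(15.0, 50.4).
Var = αβ/((α+β)²(α+β+1)) = 15.0·50.4/(65.4²·66.4) = 0.00266194; SD = √0.00266194 = 0.0516.

0.0516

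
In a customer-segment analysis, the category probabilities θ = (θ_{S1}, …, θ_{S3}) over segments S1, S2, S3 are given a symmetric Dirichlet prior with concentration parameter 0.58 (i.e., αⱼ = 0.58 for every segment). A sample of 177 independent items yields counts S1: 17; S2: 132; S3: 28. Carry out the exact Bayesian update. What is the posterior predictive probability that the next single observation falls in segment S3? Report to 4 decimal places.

The Dirichlet prior is conjugate to the Multinomial likelihood: each posterior αⱼ = prior αⱼ + observed count nⱼ.
Posterior concentration: (17.58, 132.58, 28.58), total = 178.74.
P(next = S3 | data) = α_{S3}/Σα = 0.1599.

0.1599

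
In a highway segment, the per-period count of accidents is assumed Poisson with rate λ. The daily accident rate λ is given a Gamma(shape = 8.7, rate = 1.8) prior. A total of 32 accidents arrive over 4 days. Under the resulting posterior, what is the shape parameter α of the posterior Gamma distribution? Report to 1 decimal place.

With a Gamma(shape α, rate β) prior, the Poisson likelihood is conjugate: the posterior is Gamma(α + ΣXᵢ, β + n).
Posterior: Gamma(α+S, β+n) = Gamma(8.7+32, 1.8+4) = Gamma(40.7, 5.8).
Posterior α = 40.7.

40.7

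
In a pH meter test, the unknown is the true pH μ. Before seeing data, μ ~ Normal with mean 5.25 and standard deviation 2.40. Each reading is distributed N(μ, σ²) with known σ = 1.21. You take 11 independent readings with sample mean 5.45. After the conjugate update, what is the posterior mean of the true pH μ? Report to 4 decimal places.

For Normal data with known variance σ², a Normal(μ₀, σ₀²) prior on μ is conjugate. Posterior precision = 1/σ₀² + n/σ²; posterior mean is the precision-weighted average of μ₀ and x̄.
n·x̄ = 11·5.45 = 59.95.
σ₀² = 2.40² = 5.76, σ² = 1.21² = 1.4641; σ² + n·σ₀² = 1.4641 + 11·5.76 = 64.8241.
Posterior mean = (μ₀/σ₀² + n·x̄/σ²)/(1/σ₀² + n/σ²) = (σ²·μ₀ + σ₀²·n·x̄)/(σ² + n·σ₀²) = (1.4641·5.25 + 5.76·59.95)/64.8241 = 352.998525/64.8241 = 5.4455.

5.4455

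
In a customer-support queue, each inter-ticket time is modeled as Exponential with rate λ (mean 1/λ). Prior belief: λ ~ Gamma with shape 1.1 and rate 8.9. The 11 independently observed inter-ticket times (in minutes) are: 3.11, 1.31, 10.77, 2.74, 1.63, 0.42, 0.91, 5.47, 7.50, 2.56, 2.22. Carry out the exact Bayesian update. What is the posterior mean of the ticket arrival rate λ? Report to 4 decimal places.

With a Gamma(shape α, rate β) prior on the exponential rate λ, the posterior after n observations with total T = Σxᵢ is Gamma(α+n, β+T).
Sum of observations T = 38.64 minutes; n = 11.
Posterior: Gamma(1.1+11, 8.9+38.64) = Gamma(12.1, 47.54).
Posterior mean of λ = α/β = 12.1/47.54 = 0.2545.

0.2545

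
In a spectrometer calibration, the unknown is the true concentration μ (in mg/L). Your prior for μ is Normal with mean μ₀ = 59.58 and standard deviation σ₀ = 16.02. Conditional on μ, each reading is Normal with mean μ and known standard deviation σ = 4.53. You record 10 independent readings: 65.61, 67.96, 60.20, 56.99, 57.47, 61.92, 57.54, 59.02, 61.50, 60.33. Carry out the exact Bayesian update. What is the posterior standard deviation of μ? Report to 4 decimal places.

For Normal data with known variance σ², a Normal(μ₀, σ₀²) prior on μ is conjugate. Posterior precision = 1/σ₀² + n/σ²; posterior mean is the precision-weighted average of μ₀ and x̄.
σ₀² = 16.02² = 256.6404, σ² = 4.53² = 20.5209; σ² + n·σ₀² = 20.5209 + 10·256.6404 = 2586.9249.
Posterior precision = 1/σ₀² + n/σ² = 1/256.6404 + 10/20.5209 = (σ² + n·σ₀²)/(σ₀²σ²) = 2586.9249/(256.6404·20.5209); posterior variance σₙ² = σ₀²σ²/(σ² + n·σ₀²) = 256.6404·20.5209/2586.9249 = 2.035812.
Posterior SD = √σₙ² = √(256.6404·20.5209/2586.9249) = 1.4268.

1.4268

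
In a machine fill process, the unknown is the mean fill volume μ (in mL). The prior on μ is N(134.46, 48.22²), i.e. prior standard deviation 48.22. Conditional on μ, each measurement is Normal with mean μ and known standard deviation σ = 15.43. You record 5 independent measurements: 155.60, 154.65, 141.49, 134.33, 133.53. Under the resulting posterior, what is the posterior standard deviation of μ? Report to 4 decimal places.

For Normal data with known variance σ², a Normal(μ₀, σ₀²) prior on μ is conjugate. Posterior precision = 1/σ₀² + n/σ²; posterior mean is the precision-weighted average of μ₀ and x̄.
σ₀² = 48.22² = 2325.1684, σ² = 15.43² = 238.0849; σ² + n·σ₀² = 238.0849 + 5·2325.1684 = 11863.9269.
Posterior precision = 1/σ₀² + n/σ² = 1/2325.1684 + 5/238.0849 = (σ² + n·σ₀²)/(σ₀²σ²) = 11863.9269/(2325.1684·238.0849); posterior variance σₙ² = σ₀²σ²/(σ² + n·σ₀²) = 2325.1684·238.0849/11863.9269 = 46.661404.
Posterior SD = √σₙ² = √(2325.1684·238.0849/11863.9269) = 6.8309.

6.8309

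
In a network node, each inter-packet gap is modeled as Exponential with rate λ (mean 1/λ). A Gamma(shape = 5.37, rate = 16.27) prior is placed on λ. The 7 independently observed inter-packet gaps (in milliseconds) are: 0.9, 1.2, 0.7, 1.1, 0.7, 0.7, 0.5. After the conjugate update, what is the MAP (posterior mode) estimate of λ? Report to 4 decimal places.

With a Gamma(shape α, rate β) prior on the exponential rate λ, the posterior after n observations with total T = Σxᵢ is Gamma(α+n, β+T).
Sum of observations T = 5.8 milliseconds; n = 7.
Posterior: Gamma(5.37+7, 16.27+5.8) = Gamma(12.37, 22.07).
Mode = (α−1)/β = 0.5152.

0.5152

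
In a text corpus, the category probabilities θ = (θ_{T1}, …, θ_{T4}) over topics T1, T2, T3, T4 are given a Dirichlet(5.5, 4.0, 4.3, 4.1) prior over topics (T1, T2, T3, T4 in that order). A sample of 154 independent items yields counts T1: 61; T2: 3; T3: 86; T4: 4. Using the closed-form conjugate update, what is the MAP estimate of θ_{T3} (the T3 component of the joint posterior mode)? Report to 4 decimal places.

The Dirichlet prior is conjugate to the Multinomial likelihood: each posterior αⱼ = prior αⱼ + observed count nⱼ.
Posterior concentration: (66.5, 7.0, 90.3, 8.1), total = 171.9.
Joint mode component: (α_{T3}−1)/(Σα−K) = 89.3/167.9 = 0.5319.

0.5319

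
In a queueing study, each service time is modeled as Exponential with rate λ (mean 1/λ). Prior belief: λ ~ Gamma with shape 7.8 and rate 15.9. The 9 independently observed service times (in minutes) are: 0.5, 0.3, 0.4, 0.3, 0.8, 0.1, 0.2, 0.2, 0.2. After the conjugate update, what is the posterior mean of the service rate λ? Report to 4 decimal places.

With a Gamma(shape α, rate β) prior on the exponential rate λ, the posterior after n observations with total T = Σxᵢ is Gamma(α+n, β+T).
Sum of observations T = 3.0 minutes; n = 9.
Posterior: Gamma(7.8+9, 15.9+3.0) = Gamma(16.8, 18.9).
Posterior mean of λ = α/β = 16.8/18.9 = 0.8889.

0.8889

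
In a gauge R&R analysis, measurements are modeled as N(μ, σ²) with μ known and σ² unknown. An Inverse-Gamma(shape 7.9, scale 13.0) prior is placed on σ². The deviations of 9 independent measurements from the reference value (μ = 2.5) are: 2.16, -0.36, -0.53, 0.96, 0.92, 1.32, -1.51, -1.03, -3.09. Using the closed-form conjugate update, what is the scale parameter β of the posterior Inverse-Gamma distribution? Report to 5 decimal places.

23.73780

With known mean μ and an Inverse-Gamma(α, β) prior on σ², the Normal likelihood is conjugate: posterior is Inv-Gamma(α + n/2, β + Σ(xᵢ−μ)²/2).
Σ(xᵢ−μ)² = (2.16)² + (-0.36)² + (-0.53)² + (0.96)² + (0.92)² + (1.32)² + (-1.51)² + (-1.03)² + (-3.09)² = 21.4756.
Posterior: Inv-Gamma(7.9 + 9/2, 13.0 + 21.4756/2) = Inv-Gamma(12.40, 23.73780).
Posterior β = 23.73780.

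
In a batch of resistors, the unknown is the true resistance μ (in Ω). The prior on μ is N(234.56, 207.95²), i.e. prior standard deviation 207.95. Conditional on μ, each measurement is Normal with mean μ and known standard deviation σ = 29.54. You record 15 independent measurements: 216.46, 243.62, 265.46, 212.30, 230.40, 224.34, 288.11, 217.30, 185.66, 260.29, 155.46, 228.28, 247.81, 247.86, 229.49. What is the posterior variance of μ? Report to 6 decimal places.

58.095951

For Normal data with known variance σ², a Normal(μ₀, σ₀²) prior on μ is conjugate. Posterior precision = 1/σ₀² + n/σ²; posterior mean is the precision-weighted average of μ₀ and x̄.
σ₀² = 207.95² = 43243.2025, σ² = 29.54² = 872.6116; σ² + n·σ₀² = 872.6116 + 15·43243.2025 = 649520.6491.
Posterior precision = 1/σ₀² + n/σ² = 1/43243.2025 + 15/872.6116 = (σ² + n·σ₀²)/(σ₀²σ²) = 649520.6491/(43243.2025·872.6116); posterior variance σₙ² = σ₀²σ²/(σ² + n·σ₀²) = 43243.2025·872.6116/649520.6491 = 58.095951.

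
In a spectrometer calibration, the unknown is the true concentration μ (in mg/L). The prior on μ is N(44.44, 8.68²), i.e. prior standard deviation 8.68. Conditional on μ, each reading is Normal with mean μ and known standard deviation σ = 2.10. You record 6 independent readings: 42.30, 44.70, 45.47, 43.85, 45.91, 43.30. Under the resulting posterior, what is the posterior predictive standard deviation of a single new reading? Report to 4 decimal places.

2.2667

For Normal data with known variance σ², a Normal(μ₀, σ₀²) prior on μ is conjugate. Posterior precision = 1/σ₀² + n/σ²; posterior mean is the precision-weighted average of μ₀ and x̄.
σ₀² = 8.68² = 75.3424, σ² = 2.10² = 4.41; σ² + n·σ₀² = 4.41 + 6·75.3424 = 456.4644.
Posterior precision = 1/σ₀² + n/σ² = 1/75.3424 + 6/4.41 = (σ² + n·σ₀²)/(σ₀²σ²) = 456.4644/(75.3424·4.41); posterior variance σₙ² = σ₀²σ²/(σ² + n·σ₀²) = 75.3424·4.41/456.4644 = 0.727899.
Predictive variance for one new observation = σₙ² + σ² = 75.3424·4.41/456.4644 + 4.41 = σ²·(σ₀² + 456.4644)/456.4644 = 4.41·531.8068/456.4644 = 5.137899; SD = √(4.41·531.8068/456.4644) = 2.2667.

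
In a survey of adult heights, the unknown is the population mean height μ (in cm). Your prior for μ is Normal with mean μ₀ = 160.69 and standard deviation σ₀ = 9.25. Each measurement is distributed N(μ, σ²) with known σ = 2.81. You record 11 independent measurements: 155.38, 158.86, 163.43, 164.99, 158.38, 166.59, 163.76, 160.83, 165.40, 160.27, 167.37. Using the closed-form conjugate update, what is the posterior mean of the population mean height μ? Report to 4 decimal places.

162.2830

For Normal data with known variance σ², a Normal(μ₀, σ₀²) prior on μ is conjugate. Posterior precision = 1/σ₀² + n/σ²; posterior mean is the precision-weighted average of μ₀ and x̄.
Σxᵢ = 155.38 + 158.86 + 163.43 + 164.99 + 158.38 + 166.59 + 163.76 + 160.83 + 165.40 + 160.27 + 167.37 = 1785.26, so n·x̄ = 1785.26.
σ₀² = 9.25² = 85.5625, σ² = 2.81² = 7.8961; σ² + n·σ₀² = 7.8961 + 11·85.5625 = 949.0836.
Posterior mean = (μ₀/σ₀² + n·x̄/σ²)/(1/σ₀² + n/σ²) = (σ²·μ₀ + σ₀²·n·x̄)/(σ² + n·σ₀²) = (7.8961·160.69 + 85.5625·1785.26)/949.0836 = 154020.133059/949.0836 = 162.2830.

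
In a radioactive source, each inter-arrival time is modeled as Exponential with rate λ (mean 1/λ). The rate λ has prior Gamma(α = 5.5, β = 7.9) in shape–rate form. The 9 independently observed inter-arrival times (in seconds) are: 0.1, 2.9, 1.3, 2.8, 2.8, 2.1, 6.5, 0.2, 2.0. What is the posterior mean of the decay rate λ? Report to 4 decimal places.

0.5070

With a Gamma(shape α, rate β) prior on the exponential rate λ, the posterior after n observations with total T = Σxᵢ is Gamma(α+n, β+T).
Sum of observations T = 20.7 seconds; n = 9.
Posterior: Gamma(5.5+9, 7.9+20.7) = Gamma(14.5, 28.6).
Posterior mean of λ = α/β = 14.5/28.6 = 0.5070.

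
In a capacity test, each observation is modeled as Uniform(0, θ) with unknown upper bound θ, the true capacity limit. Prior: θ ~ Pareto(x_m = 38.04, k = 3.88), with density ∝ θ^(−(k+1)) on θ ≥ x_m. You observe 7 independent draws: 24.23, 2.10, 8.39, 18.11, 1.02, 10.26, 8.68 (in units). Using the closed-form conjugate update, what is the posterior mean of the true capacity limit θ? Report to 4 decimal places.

A Pareto(scale x_m, shape k) prior on the upper bound θ of Uniform(0, θ) is conjugate: posterior is Pareto(max(x_m, max xᵢ), k + n).
Sample maximum = 24.23; prior scale x_m = 38.04 → posterior scale = max = 38.04.
Posterior shape = 3.88 + 7 = 10.88.
E[θ|data] = k·x_m/(k−1) = 10.88·38.04/9.88 = 41.8902.

41.8902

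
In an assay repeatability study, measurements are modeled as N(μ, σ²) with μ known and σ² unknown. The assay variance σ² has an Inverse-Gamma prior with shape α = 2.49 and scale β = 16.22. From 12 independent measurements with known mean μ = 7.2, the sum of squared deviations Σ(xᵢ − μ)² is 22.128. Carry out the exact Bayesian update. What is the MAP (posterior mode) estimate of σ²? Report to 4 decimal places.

2.8750

With known mean μ and an Inverse-Gamma(α, β) prior on σ², the Normal likelihood is conjugate: posterior is Inv-Gamma(α + n/2, β + Σ(xᵢ−μ)²/2).
Posterior: Inv-Gamma(2.49 + 12/2, 16.22 + 22.128/2) = Inv-Gamma(8.49, 27.2840).
Mode = β/(α+1) = 27.2840/9.49 = 2.8750.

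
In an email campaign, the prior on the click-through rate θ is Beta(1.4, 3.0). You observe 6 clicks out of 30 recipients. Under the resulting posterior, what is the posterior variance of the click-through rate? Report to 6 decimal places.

The Beta prior is conjugate to a Binomial/Bernoulli likelihood; the update adds successes to α and failures to β.
Posterior: Beta(α+k, β+n−k) = Beta(1.4+6, 3.0+24) = Beta(7.4, 27.0).
Var = αβ/((α+β)²(α+β+1)) = 7.4·27.0/(34.4²·35.4) = 0.004770.

0.004770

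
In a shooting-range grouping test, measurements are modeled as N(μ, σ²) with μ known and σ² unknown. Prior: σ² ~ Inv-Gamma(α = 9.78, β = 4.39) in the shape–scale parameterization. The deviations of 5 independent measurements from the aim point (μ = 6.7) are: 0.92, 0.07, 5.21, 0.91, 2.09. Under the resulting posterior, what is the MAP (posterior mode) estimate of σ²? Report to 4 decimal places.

With known mean μ and an Inverse-Gamma(α, β) prior on σ², the Normal likelihood is conjugate: posterior is Inv-Gamma(α + n/2, β + Σ(xᵢ−μ)²/2).
Σ(xᵢ−μ)² = (0.92)² + (0.07)² + (5.21)² + (0.91)² + (2.09)² = 33.1916.
Posterior: Inv-Gamma(9.78 + 5/2, 4.39 + 33.1916/2) = Inv-Gamma(12.28, 20.98580).
Mode = β/(α+1) = 20.98580/13.28 = 1.5803.

1.5803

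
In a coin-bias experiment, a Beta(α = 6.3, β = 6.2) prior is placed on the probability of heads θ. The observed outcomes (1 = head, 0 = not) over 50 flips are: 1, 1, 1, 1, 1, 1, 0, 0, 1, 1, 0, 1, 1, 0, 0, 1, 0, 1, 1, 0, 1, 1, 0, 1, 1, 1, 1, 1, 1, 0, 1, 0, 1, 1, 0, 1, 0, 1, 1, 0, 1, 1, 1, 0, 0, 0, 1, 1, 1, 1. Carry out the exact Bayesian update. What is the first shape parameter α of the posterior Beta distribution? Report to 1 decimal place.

The Beta prior is conjugate to a Binomial/Bernoulli likelihood; the update adds successes to α and failures to β.
Posterior: Beta(α+k, β+n−k) = Beta(6.3+34, 6.2+16) = Beta(40.3, 22.2).
Posterior α = 40.3.

40.3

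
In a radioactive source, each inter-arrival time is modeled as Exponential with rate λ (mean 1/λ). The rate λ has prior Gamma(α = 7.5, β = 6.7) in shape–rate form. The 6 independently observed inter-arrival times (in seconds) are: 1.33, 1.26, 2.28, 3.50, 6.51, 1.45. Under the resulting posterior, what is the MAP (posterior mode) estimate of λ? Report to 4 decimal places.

With a Gamma(shape α, rate β) prior on the exponential rate λ, the posterior after n observations with total T = Σxᵢ is Gamma(α+n, β+T).
Sum of observations T = 16.33 seconds; n = 6.
Posterior: Gamma(7.5+6, 6.7+16.33) = Gamma(13.5, 23.03).
Mode = (α−1)/β = 0.5428.

0.5428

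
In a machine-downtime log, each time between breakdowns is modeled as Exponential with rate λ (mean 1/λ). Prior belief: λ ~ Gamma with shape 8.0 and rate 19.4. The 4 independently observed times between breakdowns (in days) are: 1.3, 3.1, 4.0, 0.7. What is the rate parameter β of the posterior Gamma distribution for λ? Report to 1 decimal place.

28.5

With a Gamma(shape α, rate β) prior on the exponential rate λ, the posterior after n observations with total T = Σxᵢ is Gamma(α+n, β+T).
Sum of observations T = 9.1 days; n = 4.
Posterior: Gamma(8.0+4, 19.4+9.1) = Gamma(12.0, 28.5).
Posterior β = 28.5.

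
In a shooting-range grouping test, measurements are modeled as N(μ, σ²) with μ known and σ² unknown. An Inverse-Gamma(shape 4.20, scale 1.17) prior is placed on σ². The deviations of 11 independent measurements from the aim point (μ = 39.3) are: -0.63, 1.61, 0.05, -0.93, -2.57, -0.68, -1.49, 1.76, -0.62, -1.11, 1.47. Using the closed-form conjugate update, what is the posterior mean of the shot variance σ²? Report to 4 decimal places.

1.2850

With known mean μ and an Inverse-Gamma(α, β) prior on σ², the Normal likelihood is conjugate: posterior is Inv-Gamma(α + n/2, β + Σ(xᵢ−μ)²/2).
Σ(xᵢ−μ)² = (-0.63)² + (1.61)² + (0.05)² + (-0.93)² + (-2.57)² + (-0.68)² + (-1.49)² + (1.76)² + (-0.62)² + (-1.11)² + (1.47)² = 20.0188.
Posterior: Inv-Gamma(4.20 + 11/2, 1.17 + 20.0188/2) = Inv-Gamma(9.70, 11.17940).
E[σ²|data] = β/(α−1) = 11.17940/8.70 = 1.2850.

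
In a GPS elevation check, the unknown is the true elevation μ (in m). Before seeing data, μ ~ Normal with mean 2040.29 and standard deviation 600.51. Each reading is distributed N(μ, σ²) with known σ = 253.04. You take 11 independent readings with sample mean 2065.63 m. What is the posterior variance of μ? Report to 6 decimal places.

5728.375300

For Normal data with known variance σ², a Normal(μ₀, σ₀²) prior on μ is conjugate. Posterior precision = 1/σ₀² + n/σ²; posterior mean is the precision-weighted average of μ₀ and x̄.
σ₀² = 600.51² = 360612.2601, σ² = 253.04² = 64029.2416; σ² + n·σ₀² = 64029.2416 + 11·360612.2601 = 4030764.1027.
Posterior precision = 1/σ₀² + n/σ² = 1/360612.2601 + 11/64029.2416 = (σ² + n·σ₀²)/(σ₀²σ²) = 4030764.1027/(360612.2601·64029.2416); posterior variance σₙ² = σ₀²σ²/(σ² + n·σ₀²) = 360612.2601·64029.2416/4030764.1027 = 5728.375300.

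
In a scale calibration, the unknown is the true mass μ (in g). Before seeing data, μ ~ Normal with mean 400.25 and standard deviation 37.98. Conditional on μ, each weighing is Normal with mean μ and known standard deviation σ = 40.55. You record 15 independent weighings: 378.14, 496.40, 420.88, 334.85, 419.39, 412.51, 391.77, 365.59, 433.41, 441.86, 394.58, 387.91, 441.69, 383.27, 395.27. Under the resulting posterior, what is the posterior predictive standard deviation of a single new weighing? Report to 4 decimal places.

For Normal data with known variance σ², a Normal(μ₀, σ₀²) prior on μ is conjugate. Posterior precision = 1/σ₀² + n/σ²; posterior mean is the precision-weighted average of μ₀ and x̄.
σ₀² = 37.98² = 1442.4804, σ² = 40.55² = 1644.3025; σ² + n·σ₀² = 1644.3025 + 15·1442.4804 = 23281.5085.
Posterior precision = 1/σ₀² + n/σ² = 1/1442.4804 + 15/1644.3025 = (σ² + n·σ₀²)/(σ₀²σ²) = 23281.5085/(1442.4804·1644.3025); posterior variance σₙ² = σ₀²σ²/(σ² + n·σ₀²) = 1442.4804·1644.3025/23281.5085 = 101.878026.
Predictive variance for one new observation = σₙ² + σ² = 1442.4804·1644.3025/23281.5085 + 1644.3025 = σ²·(σ₀² + 23281.5085)/23281.5085 = 1644.3025·24723.9889/23281.5085 = 1746.180526; SD = √(1644.3025·24723.9889/23281.5085) = 41.7873.

41.7873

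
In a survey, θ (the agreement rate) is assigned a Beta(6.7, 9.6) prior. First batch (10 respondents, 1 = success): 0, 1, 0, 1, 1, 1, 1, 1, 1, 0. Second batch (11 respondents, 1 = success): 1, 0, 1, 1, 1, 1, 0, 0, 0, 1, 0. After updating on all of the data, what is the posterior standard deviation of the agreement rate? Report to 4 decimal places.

0.0807

The Beta prior is conjugate to a Binomial/Bernoulli likelihood; the update adds successes to α and failures to β.
After batch 1: Beta(6.7+7, 9.6+3) = Beta(13.7, 12.6).
After batch 2: Beta(13.7+6, 12.6+5) = Beta(19.7, 17.6).
Var = αβ/((α+β)²(α+β+1)) = 19.7·17.6/(37.3²·38.3) = 0.00650673; SD = √0.00650673 = 0.0807.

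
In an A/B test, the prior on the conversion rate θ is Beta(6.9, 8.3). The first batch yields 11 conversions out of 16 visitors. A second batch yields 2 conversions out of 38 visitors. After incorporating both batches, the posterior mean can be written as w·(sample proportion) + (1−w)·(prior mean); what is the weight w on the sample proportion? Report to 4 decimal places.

The Beta prior is conjugate to a Binomial/Bernoulli likelihood; the update adds successes to α and failures to β.
Total number of visitors: n = 16 + 38 = 54.
Posterior mean = (α₀+k)/(α₀+β₀+n) = [n/(α₀+β₀+n)]·(k/n) + [(α₀+β₀)/(α₀+β₀+n)]·α₀/(α₀+β₀), so only n and the prior enter the weight.
The weight on the data is w = n/(α₀+β₀+n) = 54/(6.9+8.3+54) = 54/69.2 = 0.7803.

0.7803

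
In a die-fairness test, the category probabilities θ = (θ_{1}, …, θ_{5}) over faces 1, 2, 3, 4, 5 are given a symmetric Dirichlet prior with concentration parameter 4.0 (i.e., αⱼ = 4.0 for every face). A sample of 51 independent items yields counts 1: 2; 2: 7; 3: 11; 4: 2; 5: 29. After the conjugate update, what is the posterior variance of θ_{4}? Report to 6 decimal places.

The Dirichlet prior is conjugate to the Multinomial likelihood: each posterior αⱼ = prior αⱼ + observed count nⱼ.
Posterior concentration: (6.0, 11.0, 15.0, 6.0, 33.0), total = 71.0.
Var[θ_j] = α_j(Σα−α_j)/((Σα)²(Σα+1)) = 6.0·65.0/(71.0²·72.0) = 0.001075.

0.001075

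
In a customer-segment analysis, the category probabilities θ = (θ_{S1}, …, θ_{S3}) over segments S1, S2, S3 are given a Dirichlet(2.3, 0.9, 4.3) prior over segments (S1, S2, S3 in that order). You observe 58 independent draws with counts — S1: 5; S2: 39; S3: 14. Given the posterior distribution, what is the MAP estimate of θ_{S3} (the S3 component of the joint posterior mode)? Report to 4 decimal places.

The Dirichlet prior is conjugate to the Multinomial likelihood: each posterior αⱼ = prior αⱼ + observed count nⱼ.
Posterior concentration: (7.3, 39.9, 18.3), total = 65.5.
Joint mode component: (α_{S3}−1)/(Σα−K) = 17.3/62.5 = 0.2768.

0.2768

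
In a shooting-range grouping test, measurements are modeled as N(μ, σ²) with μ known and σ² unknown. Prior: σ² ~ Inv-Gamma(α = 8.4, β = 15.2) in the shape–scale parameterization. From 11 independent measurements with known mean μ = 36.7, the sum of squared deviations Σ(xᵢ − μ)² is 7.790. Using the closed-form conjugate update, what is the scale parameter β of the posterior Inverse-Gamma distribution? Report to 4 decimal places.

With known mean μ and an Inverse-Gamma(α, β) prior on σ², the Normal likelihood is conjugate: posterior is Inv-Gamma(α + n/2, β + Σ(xᵢ−μ)²/2).
Posterior: Inv-Gamma(8.4 + 11/2, 15.2 + 7.790/2) = Inv-Gamma(13.90, 19.0950).
Posterior β = 19.0950.

19.0950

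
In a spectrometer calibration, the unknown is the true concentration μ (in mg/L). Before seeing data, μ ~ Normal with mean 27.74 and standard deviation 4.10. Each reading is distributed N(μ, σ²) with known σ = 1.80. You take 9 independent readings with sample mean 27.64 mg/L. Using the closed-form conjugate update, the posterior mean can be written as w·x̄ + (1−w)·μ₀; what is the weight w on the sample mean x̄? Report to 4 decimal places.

0.9790

For Normal data with known variance σ², a Normal(μ₀, σ₀²) prior on μ is conjugate. Posterior precision = 1/σ₀² + n/σ²; posterior mean is the precision-weighted average of μ₀ and x̄.
σ₀² = 4.10² = 16.81, σ² = 1.80² = 3.24. Prior precision 1/σ₀² = 1/16.81; data precision n/σ² = 9/3.24.
w = (n/σ²)/(1/σ₀² + n/σ²) = n·σ₀²/(σ² + n·σ₀²) = 9·16.81/(3.24 + 9·16.81) = 151.29/154.53 = 0.9790.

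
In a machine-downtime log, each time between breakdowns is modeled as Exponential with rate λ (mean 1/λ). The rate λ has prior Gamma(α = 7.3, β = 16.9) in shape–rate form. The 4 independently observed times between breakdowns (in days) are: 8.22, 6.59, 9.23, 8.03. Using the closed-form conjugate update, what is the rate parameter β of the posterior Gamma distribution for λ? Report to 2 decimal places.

48.97

With a Gamma(shape α, rate β) prior on the exponential rate λ, the posterior after n observations with total T = Σxᵢ is Gamma(α+n, β+T).
Sum of observations T = 32.07 days; n = 4.
Posterior: Gamma(7.3+4, 16.9+32.07) = Gamma(11.3, 48.97).
Posterior β = 48.97.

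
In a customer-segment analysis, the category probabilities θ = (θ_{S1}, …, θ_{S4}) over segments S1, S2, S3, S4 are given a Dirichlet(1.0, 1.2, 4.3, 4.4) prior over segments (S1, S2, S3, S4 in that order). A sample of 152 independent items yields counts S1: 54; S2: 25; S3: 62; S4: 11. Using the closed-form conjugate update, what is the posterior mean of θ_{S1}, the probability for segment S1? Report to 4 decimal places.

0.3376

The Dirichlet prior is conjugate to the Multinomial likelihood: each posterior αⱼ = prior αⱼ + observed count nⱼ.
Posterior concentration: (55.0, 26.2, 66.3, 15.4), total = 162.9.
E[θ_{S1}|data] = α_{S1}/Σα = 55.0/162.9 = 0.3376.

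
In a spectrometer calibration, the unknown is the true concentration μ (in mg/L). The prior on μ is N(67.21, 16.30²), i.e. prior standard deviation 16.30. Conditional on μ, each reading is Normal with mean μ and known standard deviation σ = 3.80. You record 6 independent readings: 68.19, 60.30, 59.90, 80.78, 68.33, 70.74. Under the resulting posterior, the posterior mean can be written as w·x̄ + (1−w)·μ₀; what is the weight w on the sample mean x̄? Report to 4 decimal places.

For Normal data with known variance σ², a Normal(μ₀, σ₀²) prior on μ is conjugate. Posterior precision = 1/σ₀² + n/σ²; posterior mean is the precision-weighted average of μ₀ and x̄.
σ₀² = 16.30² = 265.69, σ² = 3.80² = 14.44. Prior precision 1/σ₀² = 1/265.69; data precision n/σ² = 6/14.44.
w = (n/σ²)/(1/σ₀² + n/σ²) = n·σ₀²/(σ² + n·σ₀²) = 6·265.69/(14.44 + 6·265.69) = 1594.14/1608.58 = 0.9910.

0.9910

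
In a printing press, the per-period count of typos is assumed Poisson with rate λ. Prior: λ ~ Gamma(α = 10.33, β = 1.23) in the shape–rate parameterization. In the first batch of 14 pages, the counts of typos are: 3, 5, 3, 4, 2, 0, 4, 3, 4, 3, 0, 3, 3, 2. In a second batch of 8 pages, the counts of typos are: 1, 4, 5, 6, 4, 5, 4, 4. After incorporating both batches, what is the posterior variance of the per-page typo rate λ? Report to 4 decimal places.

With a Gamma(shape α, rate β) prior, the Poisson likelihood is conjugate: the posterior is Gamma(α + ΣXᵢ, β + n).
Batch 1: sum of counts S = 39 over n = 14 pages.
After batch 1: Gamma(α+S, β+n) = Gamma(10.33+39, 1.23+14) = Gamma(49.33, 15.23).
Batch 2: sum of counts S = 33 over n = 8 pages.
After batch 2: Gamma(α+S, β+n) = Gamma(49.33+33, 15.23+8) = Gamma(82.33, 23.23).
Var = α/β² = 82.33/23.23² = 0.1526.

0.1526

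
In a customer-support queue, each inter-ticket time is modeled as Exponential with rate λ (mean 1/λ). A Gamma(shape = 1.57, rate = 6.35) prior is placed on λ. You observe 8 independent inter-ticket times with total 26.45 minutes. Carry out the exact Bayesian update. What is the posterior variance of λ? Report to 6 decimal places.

With a Gamma(shape α, rate β) prior on the exponential rate λ, the posterior after n observations with total T = Σxᵢ is Gamma(α+n, β+T).
Posterior: Gamma(1.57+8, 6.35+26.45) = Gamma(9.57, 32.80).
Var = α/β² = 0.008895.

0.008895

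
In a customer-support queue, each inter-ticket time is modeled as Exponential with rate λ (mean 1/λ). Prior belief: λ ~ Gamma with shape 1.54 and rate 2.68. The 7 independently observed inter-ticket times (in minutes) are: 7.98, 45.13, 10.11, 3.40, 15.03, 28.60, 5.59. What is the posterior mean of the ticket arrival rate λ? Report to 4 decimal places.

0.0721

With a Gamma(shape α, rate β) prior on the exponential rate λ, the posterior after n observations with total T = Σxᵢ is Gamma(α+n, β+T).
Sum of observations T = 115.84 minutes; n = 7.
Posterior: Gamma(1.54+7, 2.68+115.84) = Gamma(8.54, 118.52).
Posterior mean of λ = α/β = 8.54/118.52 = 0.0721.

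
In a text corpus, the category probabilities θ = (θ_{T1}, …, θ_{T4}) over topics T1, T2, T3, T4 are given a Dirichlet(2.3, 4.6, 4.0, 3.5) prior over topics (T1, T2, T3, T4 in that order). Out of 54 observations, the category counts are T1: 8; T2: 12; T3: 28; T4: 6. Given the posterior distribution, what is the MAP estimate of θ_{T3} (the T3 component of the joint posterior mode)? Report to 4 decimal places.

0.4814

The Dirichlet prior is conjugate to the Multinomial likelihood: each posterior αⱼ = prior αⱼ + observed count nⱼ.
Posterior concentration: (10.3, 16.6, 32.0, 9.5), total = 68.4.
Joint mode component: (α_{T3}−1)/(Σα−K) = 31.0/64.4 = 0.4814.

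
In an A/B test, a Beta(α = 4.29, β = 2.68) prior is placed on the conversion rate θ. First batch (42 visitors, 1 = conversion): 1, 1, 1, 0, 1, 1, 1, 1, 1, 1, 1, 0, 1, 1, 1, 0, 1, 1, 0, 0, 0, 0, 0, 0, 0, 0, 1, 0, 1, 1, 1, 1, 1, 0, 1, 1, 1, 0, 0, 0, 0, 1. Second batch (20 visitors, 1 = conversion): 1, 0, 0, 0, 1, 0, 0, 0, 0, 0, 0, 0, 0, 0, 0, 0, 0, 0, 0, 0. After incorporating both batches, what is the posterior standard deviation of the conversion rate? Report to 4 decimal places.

0.0595

The Beta prior is conjugate to a Binomial/Bernoulli likelihood; the update adds successes to α and failures to β.
After batch 1: Beta(4.29+25, 2.68+17) = Beta(29.29, 19.68).
After batch 2: Beta(29.29+2, 19.68+18) = Beta(31.29, 37.68).
Var = αβ/((α+β)²(α+β+1)) = 31.29·37.68/(68.97²·69.97) = 0.00354229; SD = √0.00354229 = 0.0595.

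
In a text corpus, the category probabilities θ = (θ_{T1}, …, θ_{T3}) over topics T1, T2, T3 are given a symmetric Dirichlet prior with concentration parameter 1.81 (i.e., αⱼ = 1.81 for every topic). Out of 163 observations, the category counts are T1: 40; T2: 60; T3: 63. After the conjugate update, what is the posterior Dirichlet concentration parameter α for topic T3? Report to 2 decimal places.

64.81

The Dirichlet prior is conjugate to the Multinomial likelihood: each posterior αⱼ = prior αⱼ + observed count nⱼ.
Posterior concentration: (41.81, 61.81, 64.81), total = 168.43.
α_{T3} = 1.81 + 63 = 64.81.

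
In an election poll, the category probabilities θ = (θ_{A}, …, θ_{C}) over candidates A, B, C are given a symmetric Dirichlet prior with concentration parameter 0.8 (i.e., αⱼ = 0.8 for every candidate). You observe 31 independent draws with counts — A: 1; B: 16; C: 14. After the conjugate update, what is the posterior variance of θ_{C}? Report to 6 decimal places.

The Dirichlet prior is conjugate to the Multinomial likelihood: each posterior αⱼ = prior αⱼ + observed count nⱼ.
Posterior concentration: (1.8, 16.8, 14.8), total = 33.4.
Var[θ_j] = α_j(Σα−α_j)/((Σα)²(Σα+1)) = 14.8·18.6/(33.4²·34.4) = 0.007173.

0.007173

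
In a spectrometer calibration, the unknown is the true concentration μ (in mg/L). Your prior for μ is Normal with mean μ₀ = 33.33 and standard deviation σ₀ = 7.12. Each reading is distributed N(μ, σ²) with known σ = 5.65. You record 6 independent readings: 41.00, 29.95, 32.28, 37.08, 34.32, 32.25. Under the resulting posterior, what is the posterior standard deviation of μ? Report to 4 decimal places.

2.1943

For Normal data with known variance σ², a Normal(μ₀, σ₀²) prior on μ is conjugate. Posterior precision = 1/σ₀² + n/σ²; posterior mean is the precision-weighted average of μ₀ and x̄.
σ₀² = 7.12² = 50.6944, σ² = 5.65² = 31.9225; σ² + n·σ₀² = 31.9225 + 6·50.6944 = 336.0889.
Posterior precision = 1/σ₀² + n/σ² = 1/50.6944 + 6/31.9225 = (σ² + n·σ₀²)/(σ₀²σ²) = 336.0889/(50.6944·31.9225); posterior variance σₙ² = σ₀²σ²/(σ² + n·σ₀²) = 50.6944·31.9225/336.0889 = 4.815071.
Posterior SD = √σₙ² = √(50.6944·31.9225/336.0889) = 2.1943.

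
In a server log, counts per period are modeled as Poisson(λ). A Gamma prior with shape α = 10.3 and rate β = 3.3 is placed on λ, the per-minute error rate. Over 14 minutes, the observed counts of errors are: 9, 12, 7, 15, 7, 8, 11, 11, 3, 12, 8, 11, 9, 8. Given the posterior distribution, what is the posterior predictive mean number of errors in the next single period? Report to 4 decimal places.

8.1676

With a Gamma(shape α, rate β) prior, the Poisson likelihood is conjugate: the posterior is Gamma(α + ΣXᵢ, β + n).
Sum of counts S = 131 over n = 14 minutes.
Posterior: Gamma(α+S, β+n) = Gamma(10.3+131, 3.3+14) = Gamma(141.3, 17.3).
The predictive distribution for one future period is NegBinom with mean α/β = 8.1676.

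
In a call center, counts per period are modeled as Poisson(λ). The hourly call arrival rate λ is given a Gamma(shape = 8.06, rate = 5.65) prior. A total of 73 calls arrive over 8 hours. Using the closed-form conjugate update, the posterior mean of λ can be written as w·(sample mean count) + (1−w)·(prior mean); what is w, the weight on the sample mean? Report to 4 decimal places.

0.5861

With a Gamma(shape α, rate β) prior, the Poisson likelihood is conjugate: the posterior is Gamma(α + ΣXᵢ, β + n).
Posterior mean = (α₀+S)/(β₀+n) = [n/(β₀+n)]·(S/n) + [β₀/(β₀+n)]·(α₀/β₀), so only n and β₀ enter the weight.
Weight on data w = n/(β₀+n) = 8/(5.65+8) = 8/13.65 = 0.5861.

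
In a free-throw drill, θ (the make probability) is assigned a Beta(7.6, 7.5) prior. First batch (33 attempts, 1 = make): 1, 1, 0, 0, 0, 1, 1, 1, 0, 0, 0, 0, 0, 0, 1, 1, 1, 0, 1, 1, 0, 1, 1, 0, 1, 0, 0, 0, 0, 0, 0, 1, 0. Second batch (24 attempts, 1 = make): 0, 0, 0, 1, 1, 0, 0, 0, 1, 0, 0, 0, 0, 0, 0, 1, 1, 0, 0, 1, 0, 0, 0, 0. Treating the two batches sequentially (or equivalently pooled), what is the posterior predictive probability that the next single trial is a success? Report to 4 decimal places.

The Beta prior is conjugate to a Binomial/Bernoulli likelihood; the update adds successes to α and failures to β.
After batch 1: Beta(7.6+14, 7.5+19) = Beta(21.6, 26.5).
After batch 2: Beta(21.6+6, 26.5+18) = Beta(27.6, 44.5).
For a single future Bernoulli trial, P(success | data) = α/(α+β) = 0.3828.

0.3828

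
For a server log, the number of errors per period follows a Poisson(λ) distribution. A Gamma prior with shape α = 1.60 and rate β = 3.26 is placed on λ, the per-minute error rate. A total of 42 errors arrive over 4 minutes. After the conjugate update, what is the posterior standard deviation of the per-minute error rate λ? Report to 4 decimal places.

0.9095

With a Gamma(shape α, rate β) prior, the Poisson likelihood is conjugate: the posterior is Gamma(α + ΣXᵢ, β + n).
Posterior: Gamma(α+S, β+n) = Gamma(1.60+42, 3.26+4) = Gamma(43.60, 7.26).
SD = √α/β = √43.60/7.26 = 0.9095.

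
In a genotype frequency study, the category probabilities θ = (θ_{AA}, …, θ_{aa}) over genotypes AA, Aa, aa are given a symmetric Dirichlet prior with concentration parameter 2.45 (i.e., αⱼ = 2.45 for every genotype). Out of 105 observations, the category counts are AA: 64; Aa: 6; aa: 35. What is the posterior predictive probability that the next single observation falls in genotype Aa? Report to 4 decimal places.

0.0752

The Dirichlet prior is conjugate to the Multinomial likelihood: each posterior αⱼ = prior αⱼ + observed count nⱼ.
Posterior concentration: (66.45, 8.45, 37.45), total = 112.35.
P(next = Aa | data) = α_{Aa}/Σα = 0.0752.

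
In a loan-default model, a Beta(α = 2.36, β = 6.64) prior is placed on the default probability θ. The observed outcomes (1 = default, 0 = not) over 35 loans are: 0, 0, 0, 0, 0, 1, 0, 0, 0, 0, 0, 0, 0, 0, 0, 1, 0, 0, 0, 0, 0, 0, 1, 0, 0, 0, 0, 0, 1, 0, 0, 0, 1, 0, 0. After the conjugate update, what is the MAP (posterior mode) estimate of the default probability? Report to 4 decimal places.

0.1514

The Beta prior is conjugate to a Binomial/Bernoulli likelihood; the update adds successes to α and failures to β.
Posterior: Beta(α+k, β+n−k) = Beta(2.36+5, 6.64+30) = Beta(7.36, 36.64).
Mode of Beta(a,b) for a,b>1 is (a−1)/(a+b−2) = 6.36/42.00 = 0.1514.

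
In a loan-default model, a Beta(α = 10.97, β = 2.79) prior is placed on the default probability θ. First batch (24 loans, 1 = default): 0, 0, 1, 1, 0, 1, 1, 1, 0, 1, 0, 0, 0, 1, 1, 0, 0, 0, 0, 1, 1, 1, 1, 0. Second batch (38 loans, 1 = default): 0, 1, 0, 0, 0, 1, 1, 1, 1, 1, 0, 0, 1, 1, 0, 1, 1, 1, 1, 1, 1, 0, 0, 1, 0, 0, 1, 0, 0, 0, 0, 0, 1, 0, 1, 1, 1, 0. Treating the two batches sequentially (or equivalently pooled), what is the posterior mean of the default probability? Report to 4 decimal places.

0.5672

The Beta prior is conjugate to a Binomial/Bernoulli likelihood; the update adds successes to α and failures to β.
After batch 1: Beta(10.97+12, 2.79+12) = Beta(22.97, 14.79).
After batch 2: Beta(22.97+20, 14.79+18) = Beta(42.97, 32.79).
Posterior mean = α/(α+β) = 42.97/75.76 = 0.5672.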